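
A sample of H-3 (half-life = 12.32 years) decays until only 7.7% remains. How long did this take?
t = t½ × log₂(N₀/N) = 45.57 years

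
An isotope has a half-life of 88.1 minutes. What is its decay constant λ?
λ = ln(2)/t½ = 0.007868 minute⁻¹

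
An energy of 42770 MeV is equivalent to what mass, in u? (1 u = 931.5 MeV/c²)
m = E/c² = 45.92 u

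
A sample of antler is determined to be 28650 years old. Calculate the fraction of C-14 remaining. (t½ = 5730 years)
N/N₀ = (1/2)^(t/t½) = 0.03125 = 3.12%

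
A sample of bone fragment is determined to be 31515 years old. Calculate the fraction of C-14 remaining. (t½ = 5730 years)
N/N₀ = (1/2)^(t/t½) = 0.0221 = 2.21%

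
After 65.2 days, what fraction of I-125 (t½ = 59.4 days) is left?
N/N₀ = (1/2)^(t/t½) = 0.4673 = 46.7%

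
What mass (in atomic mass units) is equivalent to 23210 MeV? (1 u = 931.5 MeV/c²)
m = E/c² = 24.92 u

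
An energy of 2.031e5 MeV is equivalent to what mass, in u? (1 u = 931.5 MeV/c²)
m = E/c² = 218 u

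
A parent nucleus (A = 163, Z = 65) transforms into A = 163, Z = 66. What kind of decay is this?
ΔA = 0, ΔZ = +1 ⇒ beta-minus decay (β⁻)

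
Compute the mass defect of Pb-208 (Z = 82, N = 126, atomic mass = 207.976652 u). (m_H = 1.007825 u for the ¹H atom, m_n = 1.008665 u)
Δm = Z·m_H + N·m_n − M = 1.757 u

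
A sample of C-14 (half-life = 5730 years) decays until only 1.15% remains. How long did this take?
t = t½ × log₂(N₀/N) = 36910 years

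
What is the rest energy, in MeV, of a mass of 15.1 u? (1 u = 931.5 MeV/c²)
E = mc² = 14070 MeV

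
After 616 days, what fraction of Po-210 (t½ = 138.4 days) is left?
N/N₀ = (1/2)^(t/t½) = 0.04573 = 4.57%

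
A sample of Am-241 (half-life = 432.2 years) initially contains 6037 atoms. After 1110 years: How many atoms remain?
N = N₀(1/2)^(t/t½) = 1018 atoms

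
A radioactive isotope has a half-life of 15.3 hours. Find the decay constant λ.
λ = ln(2)/t½ = 0.0453 hour⁻¹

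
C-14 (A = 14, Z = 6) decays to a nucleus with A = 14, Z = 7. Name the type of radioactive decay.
ΔA = 0, ΔZ = +1 ⇒ beta-minus decay (β⁻)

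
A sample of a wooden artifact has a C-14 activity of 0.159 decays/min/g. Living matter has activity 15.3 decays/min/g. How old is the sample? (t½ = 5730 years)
Age = t½ × log₂(A₀/A) = 37750 years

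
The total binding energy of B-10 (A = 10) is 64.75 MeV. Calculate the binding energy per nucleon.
B.E./A = 64.75/10 = 6.475 MeV/nucleon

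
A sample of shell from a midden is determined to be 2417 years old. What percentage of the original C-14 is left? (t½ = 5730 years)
N/N₀ = (1/2)^(t/t½) = 0.7465 = 74.6%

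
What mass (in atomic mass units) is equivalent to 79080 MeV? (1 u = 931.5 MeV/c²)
m = E/c² = 84.9 u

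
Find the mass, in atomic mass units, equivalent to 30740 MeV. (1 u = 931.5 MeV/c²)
m = E/c² = 33 u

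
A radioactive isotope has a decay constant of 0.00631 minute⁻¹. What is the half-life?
t½ = ln(2)/λ = 109.8 minutes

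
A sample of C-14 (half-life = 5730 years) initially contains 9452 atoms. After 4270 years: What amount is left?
N = N₀(1/2)^(t/t½) = 5639 atoms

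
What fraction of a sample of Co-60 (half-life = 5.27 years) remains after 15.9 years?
N/N₀ = (1/2)^(t/t½) = 0.1235 = 12.4%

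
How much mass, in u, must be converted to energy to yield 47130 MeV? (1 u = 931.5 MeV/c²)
m = E/c² = 50.6 u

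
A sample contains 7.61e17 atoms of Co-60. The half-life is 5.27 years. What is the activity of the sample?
A = λN = 1.001e17 decays/year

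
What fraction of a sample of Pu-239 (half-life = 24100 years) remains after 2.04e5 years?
N/N₀ = (1/2)^(t/t½) = 0.00283 = 0.283%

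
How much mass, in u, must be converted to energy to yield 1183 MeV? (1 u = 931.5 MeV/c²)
m = E/c² = 1.27 u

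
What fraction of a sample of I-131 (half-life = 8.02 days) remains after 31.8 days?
N/N₀ = (1/2)^(t/t½) = 0.06403 = 6.4%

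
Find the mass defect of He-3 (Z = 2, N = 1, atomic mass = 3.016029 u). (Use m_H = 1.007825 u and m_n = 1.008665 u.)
Δm = Z·m_H + N·m_n − M = 0.008286 u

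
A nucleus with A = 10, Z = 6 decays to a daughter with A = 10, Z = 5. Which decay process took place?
ΔA = 0, ΔZ = -1 ⇒ beta-plus decay (β⁺) or electron capture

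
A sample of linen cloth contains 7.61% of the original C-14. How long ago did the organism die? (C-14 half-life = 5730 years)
Age = t½ × log₂(1/ratio) = 21290 years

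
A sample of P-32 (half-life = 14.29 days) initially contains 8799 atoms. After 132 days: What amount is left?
N = N₀(1/2)^(t/t½) = 14.58 atoms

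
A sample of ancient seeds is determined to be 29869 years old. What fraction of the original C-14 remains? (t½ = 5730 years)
N/N₀ = (1/2)^(t/t½) = 0.02697 = 2.7%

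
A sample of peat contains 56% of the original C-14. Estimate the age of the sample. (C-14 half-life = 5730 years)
Age = t½ × log₂(1/ratio) = 4793 years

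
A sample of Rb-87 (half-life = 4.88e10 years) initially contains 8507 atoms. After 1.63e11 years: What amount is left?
N = N₀(1/2)^(t/t½) = 840 atoms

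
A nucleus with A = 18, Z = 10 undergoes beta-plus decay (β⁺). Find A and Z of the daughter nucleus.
Daughter: A = 18, Z = 9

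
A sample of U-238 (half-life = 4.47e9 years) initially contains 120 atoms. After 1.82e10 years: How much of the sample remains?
N = N₀(1/2)^(t/t½) = 7.137 atoms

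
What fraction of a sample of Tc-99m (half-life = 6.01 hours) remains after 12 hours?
N/N₀ = (1/2)^(t/t½) = 0.2506 = 25.1%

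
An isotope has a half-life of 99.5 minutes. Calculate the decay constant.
λ = ln(2)/t½ = 0.006966 minute⁻¹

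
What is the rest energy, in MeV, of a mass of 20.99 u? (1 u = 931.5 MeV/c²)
E = mc² = 19550 MeV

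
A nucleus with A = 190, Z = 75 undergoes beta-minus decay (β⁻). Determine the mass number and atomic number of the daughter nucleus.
Daughter: A = 190, Z = 76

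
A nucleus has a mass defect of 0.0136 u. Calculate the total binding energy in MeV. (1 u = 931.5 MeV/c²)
B.E. = Δm × 931.5 = 12.67 MeV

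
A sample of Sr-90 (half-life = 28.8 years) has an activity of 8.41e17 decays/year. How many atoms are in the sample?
N = A/λ = 3.494e19 atoms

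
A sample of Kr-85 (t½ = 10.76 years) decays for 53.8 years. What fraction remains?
N/N₀ = (1/2)^(t/t½) = 0.03125 = 3.12%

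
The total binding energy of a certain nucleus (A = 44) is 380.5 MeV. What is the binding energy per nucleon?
B.E./A = 380.5/44 = 8.648 MeV/nucleon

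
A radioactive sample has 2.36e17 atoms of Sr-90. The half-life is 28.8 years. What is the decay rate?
A = λN = 5.68e15 decays/year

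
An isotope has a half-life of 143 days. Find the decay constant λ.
λ = ln(2)/t½ = 0.004847 day⁻¹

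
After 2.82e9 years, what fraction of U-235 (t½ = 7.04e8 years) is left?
N/N₀ = (1/2)^(t/t½) = 0.06225 = 6.23%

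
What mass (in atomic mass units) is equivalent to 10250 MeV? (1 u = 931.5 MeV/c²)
m = E/c² = 11 u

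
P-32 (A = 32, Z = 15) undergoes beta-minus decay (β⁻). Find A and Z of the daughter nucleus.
Daughter: A = 32, Z = 16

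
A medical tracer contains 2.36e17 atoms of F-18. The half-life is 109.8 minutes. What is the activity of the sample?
A = λN = 1.49e15 decays/minute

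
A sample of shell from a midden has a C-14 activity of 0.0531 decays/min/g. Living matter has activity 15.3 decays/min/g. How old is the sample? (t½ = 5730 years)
Age = t½ × log₂(A₀/A) = 46820 years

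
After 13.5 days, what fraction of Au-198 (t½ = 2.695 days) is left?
N/N₀ = (1/2)^(t/t½) = 0.03105 = 3.1%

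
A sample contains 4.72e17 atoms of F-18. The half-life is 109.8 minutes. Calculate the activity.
A = λN = 2.98e15 decays/minute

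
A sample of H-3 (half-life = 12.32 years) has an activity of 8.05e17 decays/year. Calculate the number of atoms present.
N = A/λ = 1.431e19 atoms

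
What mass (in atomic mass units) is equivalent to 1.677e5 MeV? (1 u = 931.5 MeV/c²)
m = E/c² = 180 u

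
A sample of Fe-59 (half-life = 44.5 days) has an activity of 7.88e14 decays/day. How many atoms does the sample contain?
N = A/λ = 5.059e16 atoms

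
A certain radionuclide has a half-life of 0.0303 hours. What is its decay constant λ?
λ = ln(2)/t½ = 22.88 hour⁻¹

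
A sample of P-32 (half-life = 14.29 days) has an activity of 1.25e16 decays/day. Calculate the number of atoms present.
N = A/λ = 2.577e17 atoms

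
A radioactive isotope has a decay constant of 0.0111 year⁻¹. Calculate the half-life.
t½ = ln(2)/λ = 62.45 years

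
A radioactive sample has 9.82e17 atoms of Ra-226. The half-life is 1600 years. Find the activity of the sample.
A = λN = 4.254e14 decays/year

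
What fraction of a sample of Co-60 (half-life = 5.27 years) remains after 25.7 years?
N/N₀ = (1/2)^(t/t½) = 0.03404 = 3.4%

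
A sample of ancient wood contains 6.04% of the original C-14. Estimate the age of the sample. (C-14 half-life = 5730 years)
Age = t½ × log₂(1/ratio) = 23200 years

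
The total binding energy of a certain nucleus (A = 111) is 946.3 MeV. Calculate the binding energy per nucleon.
B.E./A = 946.3/111 = 8.525 MeV/nucleon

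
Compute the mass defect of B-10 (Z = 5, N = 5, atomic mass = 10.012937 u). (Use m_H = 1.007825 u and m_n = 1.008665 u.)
Δm = Z·m_H + N·m_n − M = 0.06951 u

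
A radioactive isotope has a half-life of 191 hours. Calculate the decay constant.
λ = ln(2)/t½ = 0.003629 hour⁻¹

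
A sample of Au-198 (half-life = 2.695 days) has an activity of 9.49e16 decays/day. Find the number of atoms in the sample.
N = A/λ = 3.69e17 atoms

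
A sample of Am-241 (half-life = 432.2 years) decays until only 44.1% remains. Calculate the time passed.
t = t½ × log₂(N₀/N) = 510.5 years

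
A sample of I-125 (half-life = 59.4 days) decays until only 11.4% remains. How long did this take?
t = t½ × log₂(N₀/N) = 186.1 days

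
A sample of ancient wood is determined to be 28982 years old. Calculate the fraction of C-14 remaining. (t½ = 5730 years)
N/N₀ = (1/2)^(t/t½) = 0.03002 = 3%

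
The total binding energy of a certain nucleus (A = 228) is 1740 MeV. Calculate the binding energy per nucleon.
B.E./A = 1740/228 = 7.632 MeV/nucleon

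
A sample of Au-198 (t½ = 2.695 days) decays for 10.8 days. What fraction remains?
N/N₀ = (1/2)^(t/t½) = 0.06218 = 6.22%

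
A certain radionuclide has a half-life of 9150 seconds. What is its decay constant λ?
λ = ln(2)/t½ = 7.575e-5 second⁻¹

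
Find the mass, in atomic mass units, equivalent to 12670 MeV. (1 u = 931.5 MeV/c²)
m = E/c² = 13.6 u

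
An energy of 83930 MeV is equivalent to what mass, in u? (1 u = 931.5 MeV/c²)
m = E/c² = 90.1 u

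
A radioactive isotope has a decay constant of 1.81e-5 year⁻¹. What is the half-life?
t½ = ln(2)/λ = 38300 years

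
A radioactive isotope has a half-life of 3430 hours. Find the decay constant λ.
λ = ln(2)/t½ = 2.021e-4 hour⁻¹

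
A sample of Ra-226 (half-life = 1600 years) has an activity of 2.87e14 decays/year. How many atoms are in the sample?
N = A/λ = 6.625e17 atoms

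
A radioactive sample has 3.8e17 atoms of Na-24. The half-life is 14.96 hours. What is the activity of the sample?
A = λN = 1.761e16 decays/hour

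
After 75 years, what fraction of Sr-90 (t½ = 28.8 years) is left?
N/N₀ = (1/2)^(t/t½) = 0.1645 = 16.4%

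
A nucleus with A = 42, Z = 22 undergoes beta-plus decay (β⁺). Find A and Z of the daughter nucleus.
Daughter: A = 42, Z = 21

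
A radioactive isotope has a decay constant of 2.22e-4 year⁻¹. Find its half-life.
t½ = ln(2)/λ = 3122 years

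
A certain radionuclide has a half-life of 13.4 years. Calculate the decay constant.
λ = ln(2)/t½ = 0.05173 year⁻¹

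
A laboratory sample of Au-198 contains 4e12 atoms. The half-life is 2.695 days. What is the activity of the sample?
A = λN = 1.029e12 decays/day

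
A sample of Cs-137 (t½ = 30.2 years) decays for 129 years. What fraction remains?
N/N₀ = (1/2)^(t/t½) = 0.05178 = 5.18%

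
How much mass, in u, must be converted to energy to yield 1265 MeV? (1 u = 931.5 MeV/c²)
m = E/c² = 1.358 u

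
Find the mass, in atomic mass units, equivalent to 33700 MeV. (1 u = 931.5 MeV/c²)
m = E/c² = 36.18 u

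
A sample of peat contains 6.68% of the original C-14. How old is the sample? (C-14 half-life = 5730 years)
Age = t½ × log₂(1/ratio) = 22370 years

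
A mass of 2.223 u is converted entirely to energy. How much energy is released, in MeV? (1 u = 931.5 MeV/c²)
E = mc² = 2071 MeV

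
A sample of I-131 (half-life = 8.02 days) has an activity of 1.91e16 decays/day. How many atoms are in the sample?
N = A/λ = 2.21e17 atoms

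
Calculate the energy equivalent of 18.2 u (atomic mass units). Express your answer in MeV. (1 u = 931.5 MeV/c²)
E = mc² = 16950 MeV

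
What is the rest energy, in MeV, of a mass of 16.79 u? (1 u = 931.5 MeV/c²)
E = mc² = 15640 MeV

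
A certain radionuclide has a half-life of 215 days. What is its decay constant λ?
λ = ln(2)/t½ = 0.003224 day⁻¹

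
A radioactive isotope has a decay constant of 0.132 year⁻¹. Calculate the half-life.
t½ = ln(2)/λ = 5.251 years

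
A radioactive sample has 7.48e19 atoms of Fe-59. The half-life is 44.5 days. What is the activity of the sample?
A = λN = 1.165e18 decays/day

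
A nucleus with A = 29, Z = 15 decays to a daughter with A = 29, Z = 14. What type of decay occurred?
ΔA = 0, ΔZ = -1 ⇒ beta-plus decay (β⁺) or electron capture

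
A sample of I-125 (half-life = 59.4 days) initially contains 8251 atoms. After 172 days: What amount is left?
N = N₀(1/2)^(t/t½) = 1109 atoms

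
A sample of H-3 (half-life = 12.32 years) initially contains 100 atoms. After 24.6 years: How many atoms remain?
N = N₀(1/2)^(t/t½) = 25.06 atoms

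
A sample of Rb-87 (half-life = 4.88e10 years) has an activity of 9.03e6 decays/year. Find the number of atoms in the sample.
N = A/λ = 6.357e17 atoms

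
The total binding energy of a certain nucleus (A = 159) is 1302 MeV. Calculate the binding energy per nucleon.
B.E./A = 1302/159 = 8.189 MeV/nucleon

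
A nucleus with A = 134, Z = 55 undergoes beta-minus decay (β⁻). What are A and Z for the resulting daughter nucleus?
Daughter: A = 134, Z = 56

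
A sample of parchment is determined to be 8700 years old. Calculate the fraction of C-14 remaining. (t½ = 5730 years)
N/N₀ = (1/2)^(t/t½) = 0.3491 = 34.9%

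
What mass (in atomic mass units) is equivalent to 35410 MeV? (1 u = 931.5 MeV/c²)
m = E/c² = 38.01 u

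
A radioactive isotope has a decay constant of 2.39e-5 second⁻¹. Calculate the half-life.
t½ = ln(2)/λ = 29000 seconds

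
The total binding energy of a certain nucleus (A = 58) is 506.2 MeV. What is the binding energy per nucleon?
B.E./A = 506.2/58 = 8.728 MeV/nucleon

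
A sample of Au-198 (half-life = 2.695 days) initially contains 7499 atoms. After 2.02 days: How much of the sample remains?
N = N₀(1/2)^(t/t½) = 4460 atoms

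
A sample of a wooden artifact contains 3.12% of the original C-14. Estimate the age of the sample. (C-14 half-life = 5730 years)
Age = t½ × log₂(1/ratio) = 28660 years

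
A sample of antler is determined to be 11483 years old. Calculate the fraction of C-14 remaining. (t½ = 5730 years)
N/N₀ = (1/2)^(t/t½) = 0.2493 = 24.9%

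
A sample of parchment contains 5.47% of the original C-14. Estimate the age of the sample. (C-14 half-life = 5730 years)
Age = t½ × log₂(1/ratio) = 24020 years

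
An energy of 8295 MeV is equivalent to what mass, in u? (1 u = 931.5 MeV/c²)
m = E/c² = 8.905 u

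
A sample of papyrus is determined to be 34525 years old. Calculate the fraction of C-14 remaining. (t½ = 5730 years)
N/N₀ = (1/2)^(t/t½) = 0.01535 = 1.54%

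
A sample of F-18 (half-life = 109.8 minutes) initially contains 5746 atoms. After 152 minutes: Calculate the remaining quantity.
N = N₀(1/2)^(t/t½) = 2201 atoms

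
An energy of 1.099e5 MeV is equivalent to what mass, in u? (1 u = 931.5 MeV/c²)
m = E/c² = 118 u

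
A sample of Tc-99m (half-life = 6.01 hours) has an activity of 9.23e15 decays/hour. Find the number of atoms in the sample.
N = A/λ = 8.003e16 atoms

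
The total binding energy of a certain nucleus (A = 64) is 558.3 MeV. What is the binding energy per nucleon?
B.E./A = 558.3/64 = 8.723 MeV/nucleon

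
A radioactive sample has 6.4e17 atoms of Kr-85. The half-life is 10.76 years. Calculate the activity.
A = λN = 4.123e16 decays/year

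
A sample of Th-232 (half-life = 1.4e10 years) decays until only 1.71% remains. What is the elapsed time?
t = t½ × log₂(N₀/N) = 8.218e10 years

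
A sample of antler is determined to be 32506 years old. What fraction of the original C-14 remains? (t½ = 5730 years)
N/N₀ = (1/2)^(t/t½) = 0.0196 = 1.96%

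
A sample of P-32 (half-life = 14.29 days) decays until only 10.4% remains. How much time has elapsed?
t = t½ × log₂(N₀/N) = 46.66 days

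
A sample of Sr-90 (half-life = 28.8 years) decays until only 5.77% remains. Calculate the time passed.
t = t½ × log₂(N₀/N) = 118.5 years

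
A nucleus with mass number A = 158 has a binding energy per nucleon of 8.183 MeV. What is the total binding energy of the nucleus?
B.E. = 8.183 × 158 = 1293 MeV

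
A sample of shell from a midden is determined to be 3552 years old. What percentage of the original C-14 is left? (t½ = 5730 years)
N/N₀ = (1/2)^(t/t½) = 0.6507 = 65.1%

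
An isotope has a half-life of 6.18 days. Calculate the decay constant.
λ = ln(2)/t½ = 0.1122 day⁻¹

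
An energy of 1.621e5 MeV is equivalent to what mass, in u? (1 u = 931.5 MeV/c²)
m = E/c² = 174 u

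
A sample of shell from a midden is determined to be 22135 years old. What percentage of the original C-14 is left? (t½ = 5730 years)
N/N₀ = (1/2)^(t/t½) = 0.06873 = 6.87%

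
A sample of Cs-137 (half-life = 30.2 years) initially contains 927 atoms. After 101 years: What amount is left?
N = N₀(1/2)^(t/t½) = 91.27 atoms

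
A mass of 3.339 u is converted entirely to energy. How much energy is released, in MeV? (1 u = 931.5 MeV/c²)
E = mc² = 3110 MeV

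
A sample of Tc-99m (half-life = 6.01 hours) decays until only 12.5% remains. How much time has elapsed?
t = t½ × log₂(N₀/N) = 18.03 hours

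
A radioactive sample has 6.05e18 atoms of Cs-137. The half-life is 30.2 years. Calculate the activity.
A = λN = 1.389e17 decays/year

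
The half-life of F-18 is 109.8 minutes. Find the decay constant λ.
λ = ln(2)/t½ = 0.006313 minute⁻¹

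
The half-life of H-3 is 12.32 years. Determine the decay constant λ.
λ = ln(2)/t½ = 0.05626 year⁻¹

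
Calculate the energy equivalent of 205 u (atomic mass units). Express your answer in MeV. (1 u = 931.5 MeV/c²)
E = mc² = 1.91e5 MeV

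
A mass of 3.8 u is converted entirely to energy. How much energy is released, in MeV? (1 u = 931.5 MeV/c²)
E = mc² = 3540 MeV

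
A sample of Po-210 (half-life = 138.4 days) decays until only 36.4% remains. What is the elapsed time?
t = t½ × log₂(N₀/N) = 201.8 days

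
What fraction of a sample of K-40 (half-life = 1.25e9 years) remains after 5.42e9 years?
N/N₀ = (1/2)^(t/t½) = 0.04951 = 4.95%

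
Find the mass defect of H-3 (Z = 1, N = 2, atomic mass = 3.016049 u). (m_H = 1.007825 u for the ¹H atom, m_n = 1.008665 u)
Δm = Z·m_H + N·m_n − M = 0.009106 u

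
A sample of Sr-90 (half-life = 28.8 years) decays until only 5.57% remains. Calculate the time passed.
t = t½ × log₂(N₀/N) = 120 years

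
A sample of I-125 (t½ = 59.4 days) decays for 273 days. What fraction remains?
N/N₀ = (1/2)^(t/t½) = 0.04135 = 4.14%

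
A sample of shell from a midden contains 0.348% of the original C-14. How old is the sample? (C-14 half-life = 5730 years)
Age = t½ × log₂(1/ratio) = 46800 years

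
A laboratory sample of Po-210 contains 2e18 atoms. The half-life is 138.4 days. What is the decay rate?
A = λN = 1.002e16 decays/day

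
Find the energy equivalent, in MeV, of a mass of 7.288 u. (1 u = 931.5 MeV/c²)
E = mc² = 6789 MeV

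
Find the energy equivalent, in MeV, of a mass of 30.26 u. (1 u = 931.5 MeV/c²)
E = mc² = 28190 MeV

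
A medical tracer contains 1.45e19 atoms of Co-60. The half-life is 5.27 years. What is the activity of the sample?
A = λN = 1.907e18 decays/year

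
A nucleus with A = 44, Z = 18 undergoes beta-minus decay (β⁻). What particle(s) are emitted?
β⁻: electron (e⁻) + antineutrino (ν̄ₑ)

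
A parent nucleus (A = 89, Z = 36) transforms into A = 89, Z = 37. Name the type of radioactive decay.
ΔA = 0, ΔZ = +1 ⇒ beta-minus decay (β⁻)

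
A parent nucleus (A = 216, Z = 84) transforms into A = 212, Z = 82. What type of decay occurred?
ΔA = -4, ΔZ = -2 ⇒ alpha decay (α)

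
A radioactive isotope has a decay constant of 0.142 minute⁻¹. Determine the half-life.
t½ = ln(2)/λ = 4.881 minutes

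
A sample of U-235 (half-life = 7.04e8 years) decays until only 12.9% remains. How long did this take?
t = t½ × log₂(N₀/N) = 2.08e9 years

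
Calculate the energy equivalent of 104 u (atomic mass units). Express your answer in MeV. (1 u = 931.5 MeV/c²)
E = mc² = 96880 MeV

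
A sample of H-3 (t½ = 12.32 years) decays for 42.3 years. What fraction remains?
N/N₀ = (1/2)^(t/t½) = 0.09256 = 9.26%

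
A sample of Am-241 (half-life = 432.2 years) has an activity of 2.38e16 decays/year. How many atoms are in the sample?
N = A/λ = 1.484e19 atoms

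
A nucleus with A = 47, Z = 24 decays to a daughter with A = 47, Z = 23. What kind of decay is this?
ΔA = 0, ΔZ = -1 ⇒ beta-plus decay (β⁺) or electron capture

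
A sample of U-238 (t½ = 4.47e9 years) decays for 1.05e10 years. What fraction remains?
N/N₀ = (1/2)^(t/t½) = 0.1963 = 19.6%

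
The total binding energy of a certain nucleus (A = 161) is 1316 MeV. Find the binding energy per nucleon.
B.E./A = 1316/161 = 8.174 MeV/nucleon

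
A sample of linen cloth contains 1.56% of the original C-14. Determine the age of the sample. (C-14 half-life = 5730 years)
Age = t½ × log₂(1/ratio) = 34390 years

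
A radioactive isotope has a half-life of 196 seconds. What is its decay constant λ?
λ = ln(2)/t½ = 0.003536 second⁻¹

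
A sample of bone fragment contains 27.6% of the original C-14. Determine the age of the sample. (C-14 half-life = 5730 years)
Age = t½ × log₂(1/ratio) = 10640 years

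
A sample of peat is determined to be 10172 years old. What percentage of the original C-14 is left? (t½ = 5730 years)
N/N₀ = (1/2)^(t/t½) = 0.2922 = 29.2%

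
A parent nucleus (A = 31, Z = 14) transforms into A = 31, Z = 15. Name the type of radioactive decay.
ΔA = 0, ΔZ = +1 ⇒ beta-minus decay (β⁻)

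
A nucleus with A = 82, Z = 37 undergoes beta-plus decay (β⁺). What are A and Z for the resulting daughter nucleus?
Daughter: A = 82, Z = 36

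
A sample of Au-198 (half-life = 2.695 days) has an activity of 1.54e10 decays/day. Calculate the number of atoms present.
N = A/λ = 5.988e10 atoms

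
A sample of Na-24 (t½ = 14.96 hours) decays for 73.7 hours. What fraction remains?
N/N₀ = (1/2)^(t/t½) = 0.03288 = 3.29%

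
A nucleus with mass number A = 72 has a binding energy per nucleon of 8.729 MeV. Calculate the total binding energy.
B.E. = 8.729 × 72 = 628.5 MeV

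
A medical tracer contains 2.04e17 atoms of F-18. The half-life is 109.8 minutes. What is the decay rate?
A = λN = 1.288e15 decays/minute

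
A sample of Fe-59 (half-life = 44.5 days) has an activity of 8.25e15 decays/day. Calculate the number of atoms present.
N = A/λ = 5.296e17 atoms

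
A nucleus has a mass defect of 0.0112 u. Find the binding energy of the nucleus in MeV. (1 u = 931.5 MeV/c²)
B.E. = Δm × 931.5 = 10.43 MeV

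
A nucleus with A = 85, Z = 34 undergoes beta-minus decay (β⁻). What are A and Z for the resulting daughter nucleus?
Daughter: A = 85, Z = 35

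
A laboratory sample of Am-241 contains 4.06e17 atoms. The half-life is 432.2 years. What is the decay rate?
A = λN = 6.511e14 decays/year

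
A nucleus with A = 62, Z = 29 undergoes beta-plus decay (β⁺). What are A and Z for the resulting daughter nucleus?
Daughter: A = 62, Z = 28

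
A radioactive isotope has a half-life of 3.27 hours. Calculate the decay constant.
λ = ln(2)/t½ = 0.212 hour⁻¹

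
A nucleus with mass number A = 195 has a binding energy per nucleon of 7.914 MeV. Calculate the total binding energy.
B.E. = 7.914 × 195 = 1543 MeV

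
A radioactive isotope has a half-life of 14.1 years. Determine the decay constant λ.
λ = ln(2)/t½ = 0.04916 year⁻¹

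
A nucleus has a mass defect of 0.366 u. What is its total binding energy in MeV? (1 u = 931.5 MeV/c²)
B.E. = Δm × 931.5 = 340.9 MeV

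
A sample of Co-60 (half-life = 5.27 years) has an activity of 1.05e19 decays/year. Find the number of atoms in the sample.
N = A/λ = 7.983e19 atoms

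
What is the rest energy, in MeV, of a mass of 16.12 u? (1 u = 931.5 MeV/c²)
E = mc² = 15020 MeV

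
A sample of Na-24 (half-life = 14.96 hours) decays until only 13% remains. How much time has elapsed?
t = t½ × log₂(N₀/N) = 44.03 hours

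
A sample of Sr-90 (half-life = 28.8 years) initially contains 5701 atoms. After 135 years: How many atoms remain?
N = N₀(1/2)^(t/t½) = 221.2 atoms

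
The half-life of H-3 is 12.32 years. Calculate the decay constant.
λ = ln(2)/t½ = 0.05626 year⁻¹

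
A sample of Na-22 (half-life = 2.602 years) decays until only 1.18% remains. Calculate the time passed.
t = t½ × log₂(N₀/N) = 16.67 years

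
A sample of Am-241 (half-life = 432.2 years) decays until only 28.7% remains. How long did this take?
t = t½ × log₂(N₀/N) = 778.3 years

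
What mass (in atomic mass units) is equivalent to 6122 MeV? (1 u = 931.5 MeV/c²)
m = E/c² = 6.572 u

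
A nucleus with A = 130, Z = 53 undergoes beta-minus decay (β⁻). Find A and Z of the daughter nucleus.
Daughter: A = 130, Z = 54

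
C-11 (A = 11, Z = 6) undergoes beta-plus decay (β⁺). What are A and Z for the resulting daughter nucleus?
Daughter: A = 11, Z = 5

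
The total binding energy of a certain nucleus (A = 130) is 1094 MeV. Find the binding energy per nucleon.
B.E./A = 1094/130 = 8.415 MeV/nucleon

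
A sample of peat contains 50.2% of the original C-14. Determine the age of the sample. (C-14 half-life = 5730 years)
Age = t½ × log₂(1/ratio) = 5697 years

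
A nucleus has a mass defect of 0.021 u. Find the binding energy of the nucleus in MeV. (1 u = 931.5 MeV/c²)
B.E. = Δm × 931.5 = 19.56 MeV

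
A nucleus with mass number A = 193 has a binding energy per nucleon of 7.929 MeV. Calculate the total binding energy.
B.E. = 7.929 × 193 = 1530 MeV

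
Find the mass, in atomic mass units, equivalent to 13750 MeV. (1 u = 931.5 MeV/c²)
m = E/c² = 14.76 u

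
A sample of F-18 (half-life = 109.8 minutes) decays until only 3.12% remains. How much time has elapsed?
t = t½ × log₂(N₀/N) = 549.3 minutes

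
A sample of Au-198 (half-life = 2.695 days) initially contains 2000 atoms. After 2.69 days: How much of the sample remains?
N = N₀(1/2)^(t/t½) = 1001 atoms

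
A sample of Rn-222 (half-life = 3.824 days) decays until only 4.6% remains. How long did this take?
t = t½ × log₂(N₀/N) = 16.99 days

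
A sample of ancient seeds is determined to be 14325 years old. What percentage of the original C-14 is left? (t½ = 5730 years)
N/N₀ = (1/2)^(t/t½) = 0.1768 = 17.7%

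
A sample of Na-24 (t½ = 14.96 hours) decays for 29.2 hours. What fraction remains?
N/N₀ = (1/2)^(t/t½) = 0.2585 = 25.8%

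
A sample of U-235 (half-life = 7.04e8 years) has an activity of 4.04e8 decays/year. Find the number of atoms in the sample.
N = A/λ = 4.103e17 atoms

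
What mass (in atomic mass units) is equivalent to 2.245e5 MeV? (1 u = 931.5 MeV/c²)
m = E/c² = 241 u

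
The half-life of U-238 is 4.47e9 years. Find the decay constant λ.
λ = ln(2)/t½ = 1.551e-10 year⁻¹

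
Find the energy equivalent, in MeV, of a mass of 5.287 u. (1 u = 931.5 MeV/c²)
E = mc² = 4925 MeV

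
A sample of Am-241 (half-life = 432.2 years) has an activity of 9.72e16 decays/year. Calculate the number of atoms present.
N = A/λ = 6.061e19 atoms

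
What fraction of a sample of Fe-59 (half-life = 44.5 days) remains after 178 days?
N/N₀ = (1/2)^(t/t½) = 0.0625 = 6.25%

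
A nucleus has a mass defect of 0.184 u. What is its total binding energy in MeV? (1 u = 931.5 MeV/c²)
B.E. = Δm × 931.5 = 171.4 MeV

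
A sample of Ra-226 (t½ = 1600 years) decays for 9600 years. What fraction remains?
N/N₀ = (1/2)^(t/t½) = 0.01562 = 1.56%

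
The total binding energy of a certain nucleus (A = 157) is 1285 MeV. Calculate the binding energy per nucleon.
B.E./A = 1285/157 = 8.185 MeV/nucleon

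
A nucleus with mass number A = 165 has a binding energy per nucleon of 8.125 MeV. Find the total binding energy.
B.E. = 8.125 × 165 = 1341 MeV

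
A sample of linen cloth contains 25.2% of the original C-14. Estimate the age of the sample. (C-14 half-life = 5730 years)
Age = t½ × log₂(1/ratio) = 11390 years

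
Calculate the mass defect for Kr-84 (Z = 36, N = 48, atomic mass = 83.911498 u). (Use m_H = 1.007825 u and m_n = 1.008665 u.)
Δm = Z·m_H + N·m_n − M = 0.7861 u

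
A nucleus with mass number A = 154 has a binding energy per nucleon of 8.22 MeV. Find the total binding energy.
B.E. = 8.22 × 154 = 1266 MeV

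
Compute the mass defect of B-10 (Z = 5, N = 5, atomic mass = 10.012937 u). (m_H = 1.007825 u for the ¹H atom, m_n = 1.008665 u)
Δm = Z·m_H + N·m_n − M = 0.06951 u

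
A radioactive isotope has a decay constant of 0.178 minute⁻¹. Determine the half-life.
t½ = ln(2)/λ = 3.894 minutes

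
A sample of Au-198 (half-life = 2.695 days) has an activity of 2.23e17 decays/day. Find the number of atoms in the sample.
N = A/λ = 8.67e17 atoms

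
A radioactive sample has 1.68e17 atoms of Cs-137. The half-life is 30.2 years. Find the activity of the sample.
A = λN = 3.856e15 decays/year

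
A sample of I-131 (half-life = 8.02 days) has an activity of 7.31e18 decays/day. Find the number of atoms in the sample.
N = A/λ = 8.458e19 atoms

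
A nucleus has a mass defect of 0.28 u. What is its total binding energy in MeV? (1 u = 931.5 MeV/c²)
B.E. = Δm × 931.5 = 260.8 MeV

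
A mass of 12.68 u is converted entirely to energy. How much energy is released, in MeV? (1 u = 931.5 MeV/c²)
E = mc² = 11810 MeV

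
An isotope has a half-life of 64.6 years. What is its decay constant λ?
λ = ln(2)/t½ = 0.01073 year⁻¹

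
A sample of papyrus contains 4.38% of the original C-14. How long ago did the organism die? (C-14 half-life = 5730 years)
Age = t½ × log₂(1/ratio) = 25860 years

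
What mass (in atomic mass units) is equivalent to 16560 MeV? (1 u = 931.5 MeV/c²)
m = E/c² = 17.78 u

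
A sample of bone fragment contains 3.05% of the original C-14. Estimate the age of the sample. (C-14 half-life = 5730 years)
Age = t½ × log₂(1/ratio) = 28850 years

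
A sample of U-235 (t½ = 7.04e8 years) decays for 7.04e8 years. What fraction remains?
N/N₀ = (1/2)^(t/t½) = 0.5 = 50%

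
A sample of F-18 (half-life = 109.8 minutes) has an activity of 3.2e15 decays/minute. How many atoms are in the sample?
N = A/λ = 5.069e17 atoms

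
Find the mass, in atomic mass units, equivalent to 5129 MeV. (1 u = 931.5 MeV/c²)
m = E/c² = 5.506 u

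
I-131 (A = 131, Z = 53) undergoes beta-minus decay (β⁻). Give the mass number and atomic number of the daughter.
Daughter: A = 131, Z = 54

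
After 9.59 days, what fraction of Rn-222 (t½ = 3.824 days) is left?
N/N₀ = (1/2)^(t/t½) = 0.1758 = 17.6%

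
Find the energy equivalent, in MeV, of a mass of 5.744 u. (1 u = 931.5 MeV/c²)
E = mc² = 5351 MeV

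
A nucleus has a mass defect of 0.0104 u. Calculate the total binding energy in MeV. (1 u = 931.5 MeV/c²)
B.E. = Δm × 931.5 = 9.688 MeV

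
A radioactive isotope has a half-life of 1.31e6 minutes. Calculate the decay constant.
λ = ln(2)/t½ = 5.291e-7 minute⁻¹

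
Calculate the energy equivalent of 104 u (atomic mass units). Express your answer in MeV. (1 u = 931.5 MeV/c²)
E = mc² = 96880 MeV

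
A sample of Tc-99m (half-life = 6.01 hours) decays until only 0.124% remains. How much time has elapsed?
t = t½ × log₂(N₀/N) = 58.03 hours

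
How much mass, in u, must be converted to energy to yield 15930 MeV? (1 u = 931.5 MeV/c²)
m = E/c² = 17.1 u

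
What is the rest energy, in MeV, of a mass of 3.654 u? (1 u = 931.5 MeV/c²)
E = mc² = 3404 MeV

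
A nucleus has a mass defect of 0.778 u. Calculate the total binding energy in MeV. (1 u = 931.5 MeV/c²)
B.E. = Δm × 931.5 = 724.7 MeV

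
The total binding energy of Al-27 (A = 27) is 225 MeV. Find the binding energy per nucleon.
B.E./A = 225/27 = 8.333 MeV/nucleon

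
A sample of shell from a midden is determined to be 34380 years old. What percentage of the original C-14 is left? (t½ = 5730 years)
N/N₀ = (1/2)^(t/t½) = 0.01562 = 1.56%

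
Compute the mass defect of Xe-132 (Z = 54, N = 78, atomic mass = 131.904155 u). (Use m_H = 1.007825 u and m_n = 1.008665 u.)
Δm = Z·m_H + N·m_n − M = 1.194 u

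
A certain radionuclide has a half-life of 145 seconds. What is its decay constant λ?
λ = ln(2)/t½ = 0.00478 second⁻¹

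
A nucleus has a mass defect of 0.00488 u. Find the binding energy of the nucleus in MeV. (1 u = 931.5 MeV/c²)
B.E. = Δm × 931.5 = 4.546 MeV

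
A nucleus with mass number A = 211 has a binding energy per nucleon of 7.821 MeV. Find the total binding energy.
B.E. = 7.821 × 211 = 1650 MeV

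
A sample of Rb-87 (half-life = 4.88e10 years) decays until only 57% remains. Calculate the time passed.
t = t½ × log₂(N₀/N) = 3.958e10 years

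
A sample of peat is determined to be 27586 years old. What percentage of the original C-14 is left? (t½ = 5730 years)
N/N₀ = (1/2)^(t/t½) = 0.03554 = 3.55%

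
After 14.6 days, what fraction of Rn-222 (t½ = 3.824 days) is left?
N/N₀ = (1/2)^(t/t½) = 0.0709 = 7.09%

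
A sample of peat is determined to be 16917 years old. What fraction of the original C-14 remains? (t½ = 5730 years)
N/N₀ = (1/2)^(t/t½) = 0.1292 = 12.9%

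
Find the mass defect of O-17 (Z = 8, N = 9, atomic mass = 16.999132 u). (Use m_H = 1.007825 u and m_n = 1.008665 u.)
Δm = Z·m_H + N·m_n − M = 0.1415 u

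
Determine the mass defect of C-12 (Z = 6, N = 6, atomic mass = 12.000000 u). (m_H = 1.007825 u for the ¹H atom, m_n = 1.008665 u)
Δm = Z·m_H + N·m_n − M = 0.09894 u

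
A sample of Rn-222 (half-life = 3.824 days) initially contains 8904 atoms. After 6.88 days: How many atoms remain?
N = N₀(1/2)^(t/t½) = 2558 atoms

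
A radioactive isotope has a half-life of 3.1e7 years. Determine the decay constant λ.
λ = ln(2)/t½ = 2.236e-8 year⁻¹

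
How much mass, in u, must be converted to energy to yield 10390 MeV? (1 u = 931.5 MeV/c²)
m = E/c² = 11.15 u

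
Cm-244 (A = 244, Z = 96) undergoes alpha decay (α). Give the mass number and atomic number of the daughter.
Daughter: A = 240, Z = 94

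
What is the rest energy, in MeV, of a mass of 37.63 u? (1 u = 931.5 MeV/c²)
E = mc² = 35050 MeV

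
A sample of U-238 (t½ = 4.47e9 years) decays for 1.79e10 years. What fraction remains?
N/N₀ = (1/2)^(t/t½) = 0.06231 = 6.23%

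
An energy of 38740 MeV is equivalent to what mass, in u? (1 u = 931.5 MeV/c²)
m = E/c² = 41.59 u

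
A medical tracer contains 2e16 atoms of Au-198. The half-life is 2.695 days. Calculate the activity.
A = λN = 5.144e15 decays/day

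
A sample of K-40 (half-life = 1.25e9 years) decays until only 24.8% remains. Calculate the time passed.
t = t½ × log₂(N₀/N) = 2.514e9 years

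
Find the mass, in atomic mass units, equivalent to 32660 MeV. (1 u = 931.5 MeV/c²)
m = E/c² = 35.06 u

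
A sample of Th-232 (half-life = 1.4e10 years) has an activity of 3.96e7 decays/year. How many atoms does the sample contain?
N = A/λ = 7.998e17 atoms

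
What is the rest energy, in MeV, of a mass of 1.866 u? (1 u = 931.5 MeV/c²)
E = mc² = 1738 MeV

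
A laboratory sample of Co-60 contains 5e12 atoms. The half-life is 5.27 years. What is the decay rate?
A = λN = 6.576e11 decays/year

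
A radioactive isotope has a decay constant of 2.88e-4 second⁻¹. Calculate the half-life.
t½ = ln(2)/λ = 2407 seconds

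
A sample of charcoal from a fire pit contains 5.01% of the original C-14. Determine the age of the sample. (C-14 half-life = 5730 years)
Age = t½ × log₂(1/ratio) = 24750 years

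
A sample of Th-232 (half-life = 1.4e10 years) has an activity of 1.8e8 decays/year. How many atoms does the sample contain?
N = A/λ = 3.636e18 atoms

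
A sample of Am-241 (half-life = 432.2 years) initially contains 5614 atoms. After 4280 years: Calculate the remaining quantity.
N = N₀(1/2)^(t/t½) = 5.864 atoms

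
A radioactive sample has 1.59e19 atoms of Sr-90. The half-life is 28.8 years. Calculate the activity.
A = λN = 3.827e17 decays/year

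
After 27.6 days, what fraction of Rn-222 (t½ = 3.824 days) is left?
N/N₀ = (1/2)^(t/t½) = 0.006719 = 0.672%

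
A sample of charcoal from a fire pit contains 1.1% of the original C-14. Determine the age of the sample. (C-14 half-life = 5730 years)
Age = t½ × log₂(1/ratio) = 37280 years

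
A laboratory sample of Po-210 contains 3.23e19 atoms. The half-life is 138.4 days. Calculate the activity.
A = λN = 1.618e17 decays/day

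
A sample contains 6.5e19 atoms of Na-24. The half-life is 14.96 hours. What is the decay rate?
A = λN = 3.012e18 decays/hour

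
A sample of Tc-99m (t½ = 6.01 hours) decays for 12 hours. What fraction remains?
N/N₀ = (1/2)^(t/t½) = 0.2506 = 25.1%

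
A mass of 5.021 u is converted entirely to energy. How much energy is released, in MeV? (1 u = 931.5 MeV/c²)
E = mc² = 4677 MeV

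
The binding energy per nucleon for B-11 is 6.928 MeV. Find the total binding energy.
B.E. = 6.928 × 11 = 76.21 MeV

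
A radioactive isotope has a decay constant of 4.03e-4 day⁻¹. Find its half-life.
t½ = ln(2)/λ = 1720 days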